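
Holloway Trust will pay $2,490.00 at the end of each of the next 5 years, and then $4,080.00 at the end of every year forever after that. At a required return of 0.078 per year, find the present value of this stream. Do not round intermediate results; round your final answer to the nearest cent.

$45925.68

PV of 5-year annuity: $2,490.00 × [1 − (1+0.078)^−5] / 0.078 = 9994.47518
Perpetuity value at year 5: $4,080.00 / 0.078 = 52307.69231
PV of perpetuity: 52307.69231 / (1+0.078)^5 = 35931.20285
Total PV = 9994.47518 + 35931.20285 = 45925.67804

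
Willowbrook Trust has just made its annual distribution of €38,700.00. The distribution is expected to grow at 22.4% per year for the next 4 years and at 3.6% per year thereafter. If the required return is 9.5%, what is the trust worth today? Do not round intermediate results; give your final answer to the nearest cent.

€1267019.57

D_1 = 47368.80000
D_2 = 57979.41120
D_3 = 70966.79931
D_4 = 86863.36235
Terminal value at year 4: TV = D_4×(1+g_2)/(r−g_2) = 89990.44340/0.059 = 1525261.75252
P_0 = D_1/(1+r)^1 + D_2/(1+r)^2 + D_3/(1+r)^3 + D_4/(1+r)^4 + TV/(1+r)^4
    = 43259.17808 + 48355.46482 + 54052.13601 + 60419.92190 + 1060932.86589 = 1267019.56670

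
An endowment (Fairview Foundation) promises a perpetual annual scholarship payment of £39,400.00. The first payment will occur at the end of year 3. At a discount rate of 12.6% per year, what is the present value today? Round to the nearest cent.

£246631.70

Value at end of year 2: C / r = £39,400.00 / 0.126 = £312,698.4127
Discount to today: PV = £312,698.4127 / (1 + 0.126)^2 = £312,698.4127 / 1.267876 = £246,631.70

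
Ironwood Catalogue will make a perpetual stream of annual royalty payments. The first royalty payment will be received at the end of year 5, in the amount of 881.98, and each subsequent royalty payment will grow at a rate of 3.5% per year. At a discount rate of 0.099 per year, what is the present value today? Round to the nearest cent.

Value at end of year 4: C₁ / (r − g) = 881.98 / (0.099 − 0.035) = 13,780.9375
Discount to today: PV = 13,780.9375 / (1 + 0.099)^4 = 13,780.9375 / 1.458783 = 9,446.87

9446.87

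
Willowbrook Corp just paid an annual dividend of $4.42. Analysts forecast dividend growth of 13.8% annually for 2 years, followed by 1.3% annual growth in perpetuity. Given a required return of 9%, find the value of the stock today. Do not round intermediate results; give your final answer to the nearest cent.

D_1 = 5.02996
D_2 = 5.72409
Terminal value at year 2: TV = D_2×(1+g_2)/(r−g_2) = 5.79851/0.077 = 75.30529
P_0 = D_1/(1+r)^1 + D_2/(1+r)^2 + TV/(1+r)^2
    = 4.61464 + 4.81786 + 63.38296 = 72.81546

$72.82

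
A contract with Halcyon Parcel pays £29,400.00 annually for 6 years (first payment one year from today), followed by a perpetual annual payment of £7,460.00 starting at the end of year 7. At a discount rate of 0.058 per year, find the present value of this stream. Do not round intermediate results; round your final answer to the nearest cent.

£237188.06

PV of 6-year annuity: £29,400.00 × [1 − (1+0.058)^−6] / 0.058 = 145482.25301
Perpetuity value at year 6: £7,460.00 / 0.058 = 128620.68966
PV of perpetuity: 128620.68966 / (1+0.058)^6 = 91705.80505
Total PV = 145482.25301 + 91705.80505 = 237188.05806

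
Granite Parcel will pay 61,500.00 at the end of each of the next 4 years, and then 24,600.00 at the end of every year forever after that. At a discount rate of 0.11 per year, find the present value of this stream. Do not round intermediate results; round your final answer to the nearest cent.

338116.61

PV of 4-year annuity: 61,500.00 × [1 − (1+0.11)^−4] / 0.11 = 190800.40991
Perpetuity value at year 4: 24,600.00 / 0.11 = 223636.36364
PV of perpetuity: 223636.36364 / (1+0.11)^4 = 147316.19967
Total PV = 190800.40991 + 147316.19967 = 338116.60958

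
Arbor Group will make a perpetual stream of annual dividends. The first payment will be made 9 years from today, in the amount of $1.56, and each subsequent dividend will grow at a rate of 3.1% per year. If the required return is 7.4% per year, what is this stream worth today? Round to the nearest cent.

$20.49

Value at end of year 8: C₁ / (r − g) = $1.56 / (0.074 − 0.031) = $36.2791
Discount to today: PV = $36.2791 / (1 + 0.074)^8 = $36.2791 / 1.770249 = $20.49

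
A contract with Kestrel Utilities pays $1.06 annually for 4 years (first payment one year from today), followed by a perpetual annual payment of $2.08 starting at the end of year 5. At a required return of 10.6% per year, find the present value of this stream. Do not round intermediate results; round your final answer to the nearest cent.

$16.43

PV of 4-year annuity: $1.06 × [1 − (1+0.106)^−4] / 0.106 = 3.31688
Perpetuity value at year 4: $2.08 / 0.106 = 19.62264
PV of perpetuity: 19.62264 / (1+0.106)^4 = 13.11405
Total PV = 3.31688 + 13.11405 = 16.43093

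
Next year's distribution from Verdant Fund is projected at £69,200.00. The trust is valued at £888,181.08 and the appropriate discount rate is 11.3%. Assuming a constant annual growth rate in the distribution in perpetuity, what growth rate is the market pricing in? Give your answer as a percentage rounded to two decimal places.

3.51%

P = D₁/(r−g) ⇒ g = r − D₁/P = 0.113 − £69,200.00/£888,181.08 = 0.035088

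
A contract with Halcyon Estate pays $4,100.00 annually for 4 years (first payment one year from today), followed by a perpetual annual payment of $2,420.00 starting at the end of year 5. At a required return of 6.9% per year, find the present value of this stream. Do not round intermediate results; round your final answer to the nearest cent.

$40775.85

PV of 4-year annuity: $4,100.00 × [1 − (1+0.069)^−4] / 0.069 = 13918.97516
Perpetuity value at year 4: $2,420.00 / 0.069 = 35072.46377
PV of perpetuity: 35072.46377 / (1+0.069)^4 = 26856.87355
Total PV = 13918.97516 + 26856.87355 = 40775.84871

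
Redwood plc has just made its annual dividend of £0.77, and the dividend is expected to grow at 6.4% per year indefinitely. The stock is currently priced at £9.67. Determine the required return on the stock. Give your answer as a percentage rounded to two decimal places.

14.87%

D₁ = £0.77 × 1.064 = £0.8193
P = D₁/(r − g) ⇒ r = D₁/P + g = £0.8193/£9.67 + 0.064 = 0.084724 + 0.064 = 0.148724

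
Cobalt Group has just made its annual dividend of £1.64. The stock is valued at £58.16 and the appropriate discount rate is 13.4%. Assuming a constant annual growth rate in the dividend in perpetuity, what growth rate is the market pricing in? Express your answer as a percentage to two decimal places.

P = D₀(1+g)/(r−g) ⇒ P(r−g) = D₀(1+g) ⇒ g(P+D₀) = P·r − D₀
g = (P·r − D₀)/(P + D₀) = (£58.16×0.134 − £1.64) / (£58.16 + £1.64) = 0.102900

10.29%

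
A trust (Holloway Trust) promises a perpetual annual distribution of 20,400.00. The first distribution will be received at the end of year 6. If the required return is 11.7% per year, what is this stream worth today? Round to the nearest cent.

100271.71

Value at end of year 5: C / r = 20,400.00 / 0.117 = 174,358.9744
Discount to today: PV = 174,358.9744 / (1 + 0.117)^5 = 174,358.9744 / 1.738865 = 100,271.71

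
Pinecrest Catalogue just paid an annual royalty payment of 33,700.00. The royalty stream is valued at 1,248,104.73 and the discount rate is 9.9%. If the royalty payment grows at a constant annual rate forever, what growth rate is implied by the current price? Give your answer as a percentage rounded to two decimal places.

7.01%

P = D₀(1+g)/(r−g) ⇒ P(r−g) = D₀(1+g) ⇒ g(P+D₀) = P·r − D₀
g = (P·r − D₀)/(P + D₀) = (1,248,104.73×0.099 − 33,700.00) / (1,248,104.73 + 33,700.00) = 0.070106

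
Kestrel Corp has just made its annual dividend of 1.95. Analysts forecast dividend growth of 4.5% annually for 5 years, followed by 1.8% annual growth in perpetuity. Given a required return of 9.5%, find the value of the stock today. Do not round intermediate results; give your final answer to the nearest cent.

28.90

D_1 = 2.03775
D_2 = 2.12945
D_3 = 2.22527
D_4 = 2.32541
D_5 = 2.43005
Terminal value at year 5: TV = D_5×(1+g_2)/(r−g_2) = 2.47380/0.077 = 32.12722
P_0 = D_1/(1+r)^1 + D_2/(1+r)^2 + D_3/(1+r)^3 + D_4/(1+r)^4 + D_5/(1+r)^5 + TV/(1+r)^5
    = 1.86096 + 1.77598 + 1.69489 + 1.61750 + 1.54364 + 20.40810 = 28.90106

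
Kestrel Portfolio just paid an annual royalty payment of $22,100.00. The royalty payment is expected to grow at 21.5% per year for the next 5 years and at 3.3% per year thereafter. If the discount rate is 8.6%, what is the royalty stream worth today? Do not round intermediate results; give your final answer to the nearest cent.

D_1 = 26851.50000
D_2 = 32624.57250
D_3 = 39638.85559
D_4 = 48161.20954
D_5 = 58515.86959
Terminal value at year 5: TV = D_5×(1+g_2)/(r−g_2) = 60446.89329/0.053 = 1140507.42049
P_0 = D_1/(1+r)^1 + D_2/(1+r)^2 + D_3/(1+r)^3 + D_4/(1+r)^4 + D_5/(1+r)^5 + TV/(1+r)^5
    = 24725.13812 + 27662.10204 + 30947.93184 + 34624.06739 + 38736.87098 + 755003.54190 = 911699.65228

$911699.65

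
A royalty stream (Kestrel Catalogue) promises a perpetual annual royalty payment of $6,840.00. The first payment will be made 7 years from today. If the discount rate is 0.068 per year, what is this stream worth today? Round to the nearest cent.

Value at end of year 6: C / r = $6,840.00 / 0.068 = $100,588.2353
Discount to today: PV = $100,588.2353 / (1 + 0.068)^6 = $100,588.2353 / 1.483978 = $67,782.83

$67782.83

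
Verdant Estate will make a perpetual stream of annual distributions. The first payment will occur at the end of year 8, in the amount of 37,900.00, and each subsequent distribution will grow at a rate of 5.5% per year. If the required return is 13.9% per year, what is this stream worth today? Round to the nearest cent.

Value at end of year 7: C₁ / (r − g) = 37,900.00 / (0.139 − 0.055) = 451,190.4762
Discount to today: PV = 451,190.4762 / (1 + 0.139)^7 = 451,190.4762 / 2.486944 = 181,423.63

181423.63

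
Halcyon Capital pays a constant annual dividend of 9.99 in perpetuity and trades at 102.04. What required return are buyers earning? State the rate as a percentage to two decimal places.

P = C/r ⇒ r = C/P = 9.99/102.04 = 0.097903

9.79%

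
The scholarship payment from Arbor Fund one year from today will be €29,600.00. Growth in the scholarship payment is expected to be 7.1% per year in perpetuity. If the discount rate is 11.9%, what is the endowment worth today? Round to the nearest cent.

€616666.67

Growing perpetuity: P = D₁ / (r − g) = €29,600.0000 / (0.119 − 0.071) = €616,666.67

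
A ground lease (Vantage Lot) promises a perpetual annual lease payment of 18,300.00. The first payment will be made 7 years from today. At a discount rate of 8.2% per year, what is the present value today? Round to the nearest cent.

Value at end of year 6: C / r = 18,300.00 / 0.082 = 223,170.7317
Discount to today: PV = 223,170.7317 / (1 + 0.082)^6 = 223,170.7317 / 1.604588 = 139,082.88

139082.88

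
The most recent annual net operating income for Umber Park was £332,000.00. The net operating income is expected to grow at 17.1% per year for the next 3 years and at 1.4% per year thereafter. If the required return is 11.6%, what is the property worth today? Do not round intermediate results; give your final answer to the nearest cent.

D_1 = 388772.00000
D_2 = 455252.01200
D_3 = 533100.10605
Terminal value at year 3: TV = D_3×(1+g_2)/(r−g_2) = 540563.50754/0.102 = 5299642.23075
P_0 = D_1/(1+r)^1 + D_2/(1+r)^2 + D_3/(1+r)^3 + TV/(1+r)^3
    = 348362.00717 + 365530.38566 + 383544.87599 + 3812887.29661 = 4910324.56543

£4910324.57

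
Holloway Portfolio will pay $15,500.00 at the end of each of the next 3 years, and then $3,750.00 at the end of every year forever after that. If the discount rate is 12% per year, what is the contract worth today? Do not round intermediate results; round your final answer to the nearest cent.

PV of 3-year annuity: $15,500.00 × [1 − (1+0.12)^−3] / 0.12 = 37228.38466
Perpetuity value at year 3: $3,750.00 / 0.12 = 31250.00000
PV of perpetuity: 31250.00000 / (1+0.12)^3 = 22243.13274
Total PV = 37228.38466 + 22243.13274 = 59471.51740

$59471.52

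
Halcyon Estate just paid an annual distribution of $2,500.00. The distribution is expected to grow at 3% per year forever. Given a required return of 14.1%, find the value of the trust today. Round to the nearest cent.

$23198.20

D₁ = D₀ × (1 + g) = $2,500.00 × 1.03 = $2,575.0000
Growing perpetuity: P = D₁ / (r − g) = $2,575.0000 / (0.141 − 0.03) = $23,198.20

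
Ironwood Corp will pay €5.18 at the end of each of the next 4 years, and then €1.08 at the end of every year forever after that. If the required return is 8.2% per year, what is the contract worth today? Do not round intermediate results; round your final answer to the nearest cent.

PV of 4-year annuity: €5.18 × [1 − (1+0.082)^−4] / 0.082 = 17.08072
Perpetuity value at year 4: €1.08 / 0.082 = 13.17073
PV of perpetuity: 13.17073 / (1+0.082)^4 = 9.60950
Total PV = 17.08072 + 9.60950 = 26.69022

€26.69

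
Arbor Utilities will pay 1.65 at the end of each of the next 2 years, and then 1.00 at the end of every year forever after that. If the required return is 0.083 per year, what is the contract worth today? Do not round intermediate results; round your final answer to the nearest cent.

13.20

PV of 2-year annuity: 1.65 × [1 − (1+0.083)^−2] / 0.083 = 2.93033
Perpetuity value at year 2: 1.00 / 0.083 = 12.04819
PV of perpetuity: 12.04819 / (1+0.083)^2 = 10.27224
Total PV = 2.93033 + 10.27224 = 13.20256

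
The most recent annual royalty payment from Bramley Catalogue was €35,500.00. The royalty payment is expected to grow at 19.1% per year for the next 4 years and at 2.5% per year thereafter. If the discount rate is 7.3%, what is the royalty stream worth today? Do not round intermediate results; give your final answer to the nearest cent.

D_1 = 42280.50000
D_2 = 50356.07550
D_3 = 59974.08592
D_4 = 71429.13633
Terminal value at year 4: TV = D_4×(1+g_2)/(r−g_2) = 73214.86474/0.048 = 1525309.68207
P_0 = D_1/(1+r)^1 + D_2/(1+r)^2 + D_3/(1+r)^3 + D_4/(1+r)^4 + TV/(1+r)^4
    = 39404.00746 + 43737.34658 + 48547.23185 + 53886.07002 + 1150692.12028 = 1336266.77619

€1336266.78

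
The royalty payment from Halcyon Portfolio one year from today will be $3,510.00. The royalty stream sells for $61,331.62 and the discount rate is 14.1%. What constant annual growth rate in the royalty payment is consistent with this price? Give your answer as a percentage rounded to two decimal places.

P = D₁/(r−g) ⇒ g = r − D₁/P = 0.141 − $3,510.00/$61,331.62 = 0.083770

8.38%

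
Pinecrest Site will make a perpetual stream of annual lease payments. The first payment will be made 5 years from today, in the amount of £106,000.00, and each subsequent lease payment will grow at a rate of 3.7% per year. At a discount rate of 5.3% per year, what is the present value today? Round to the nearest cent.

£5388555.97

Value at end of year 4: C₁ / (r − g) = £106,000.00 / (0.053 − 0.037) = £6,625,000.0000
Discount to today: PV = £6,625,000.0000 / (1 + 0.053)^4 = £6,625,000.0000 / 1.229457 = £5,388,555.97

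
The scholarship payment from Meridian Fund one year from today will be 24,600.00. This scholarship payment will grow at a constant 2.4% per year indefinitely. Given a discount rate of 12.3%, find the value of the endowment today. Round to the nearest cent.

248484.85

Growing perpetuity: P = D₁ / (r − g) = 24,600.0000 / (0.123 − 0.024) = 248,484.85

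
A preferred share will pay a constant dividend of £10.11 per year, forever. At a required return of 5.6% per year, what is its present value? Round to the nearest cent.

Level perpetuity: PV = C / r = £10.11 / 0.056 = £180.54

£180.54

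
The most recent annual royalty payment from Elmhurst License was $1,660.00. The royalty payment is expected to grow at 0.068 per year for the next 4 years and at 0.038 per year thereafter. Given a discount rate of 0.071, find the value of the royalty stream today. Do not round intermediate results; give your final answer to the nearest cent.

D_1 = 1772.88000
D_2 = 1893.43584
D_3 = 2022.18948
D_4 = 2159.69836
Terminal value at year 4: TV = D_4×(1+g_2)/(r−g_2) = 2241.76690/0.033 = 67932.33028
P_0 = D_1/(1+r)^1 + D_2/(1+r)^2 + D_3/(1+r)^3 + D_4/(1+r)^4 + TV/(1+r)^4
    = 1655.35014 + 1650.71330 + 1646.08946 + 1641.47856 + 51631.96208 = 58225.59355

$58225.59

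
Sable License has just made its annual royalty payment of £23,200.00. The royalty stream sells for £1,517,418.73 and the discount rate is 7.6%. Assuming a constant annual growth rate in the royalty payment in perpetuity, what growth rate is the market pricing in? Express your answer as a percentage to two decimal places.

5.98%

P = D₀(1+g)/(r−g) ⇒ P(r−g) = D₀(1+g) ⇒ g(P+D₀) = P·r − D₀
g = (P·r − D₀)/(P + D₀) = (£1,517,418.73×0.076 − £23,200.00) / (£1,517,418.73 + £23,200.00) = 0.059797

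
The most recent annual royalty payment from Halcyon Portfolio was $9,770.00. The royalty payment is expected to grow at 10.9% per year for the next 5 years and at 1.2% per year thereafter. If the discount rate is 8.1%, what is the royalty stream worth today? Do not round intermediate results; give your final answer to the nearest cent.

D_1 = 10834.93000
D_2 = 12015.93737
D_3 = 13325.67454
D_4 = 14778.17307
D_5 = 16388.99393
Terminal value at year 5: TV = D_5×(1+g_2)/(r−g_2) = 16585.66186/0.069 = 240371.91102
P_0 = D_1/(1+r)^1 + D_2/(1+r)^2 + D_3/(1+r)^3 + D_4/(1+r)^4 + D_5/(1+r)^5 + TV/(1+r)^5
    = 10023.06198 + 10282.67876 + 10549.02011 + 10822.26023 + 11102.57779 + 162837.80757 = 215617.40644

$215617.41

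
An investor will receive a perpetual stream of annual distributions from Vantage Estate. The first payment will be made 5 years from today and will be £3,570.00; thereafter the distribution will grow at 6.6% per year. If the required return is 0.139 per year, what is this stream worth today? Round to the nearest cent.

£29056.98

Value at end of year 4: C₁ / (r − g) = £3,570.00 / (0.139 − 0.066) = £48,904.1096
Discount to today: PV = £48,904.1096 / (1 + 0.139)^4 = £48,904.1096 / 1.683042 = £29,056.98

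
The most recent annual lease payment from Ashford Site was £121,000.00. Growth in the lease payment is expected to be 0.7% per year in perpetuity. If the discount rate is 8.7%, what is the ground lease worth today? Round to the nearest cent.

D₁ = D₀ × (1 + g) = £121,000.00 × 1.007 = £121,847.0000
Growing perpetuity: P = D₁ / (r − g) = £121,847.0000 / (0.087 − 0.007) = £1,523,087.50

£1523087.50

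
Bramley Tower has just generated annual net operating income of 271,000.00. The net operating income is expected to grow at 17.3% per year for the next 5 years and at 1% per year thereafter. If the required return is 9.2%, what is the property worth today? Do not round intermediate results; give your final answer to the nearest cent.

D_1 = 317883.00000
D_2 = 372876.75900
D_3 = 437384.43831
D_4 = 513051.94613
D_5 = 601809.93282
Terminal value at year 5: TV = D_5×(1+g_2)/(r−g_2) = 607828.03214/0.082 = 7412536.97736
P_0 = D_1/(1+r)^1 + D_2/(1+r)^2 + D_3/(1+r)^3 + D_4/(1+r)^4 + D_5/(1+r)^5 + TV/(1+r)^5
    = 291101.64835 + 312694.35304 + 335888.71439 + 360803.53661 + 387566.43630 + 4773684.15447 = 6461738.84316

6461738.84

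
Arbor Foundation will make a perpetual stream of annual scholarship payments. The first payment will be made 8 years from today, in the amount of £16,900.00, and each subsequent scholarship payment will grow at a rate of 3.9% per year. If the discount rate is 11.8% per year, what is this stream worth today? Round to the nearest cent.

£97986.67

Value at end of year 7: C₁ / (r − g) = £16,900.00 / (0.118 − 0.039) = £213,924.0506
Discount to today: PV = £213,924.0506 / (1 + 0.118)^7 = £213,924.0506 / 2.183195 = £97,986.67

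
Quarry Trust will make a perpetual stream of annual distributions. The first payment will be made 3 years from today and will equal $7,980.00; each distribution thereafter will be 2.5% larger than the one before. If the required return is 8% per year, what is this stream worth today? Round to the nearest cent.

$124392.07

Value at end of year 2: C₁ / (r − g) = $7,980.00 / (0.08 − 0.025) = $145,090.9091
Discount to today: PV = $145,090.9091 / (1 + 0.08)^2 = $145,090.9091 / 1.166400 = $124,392.07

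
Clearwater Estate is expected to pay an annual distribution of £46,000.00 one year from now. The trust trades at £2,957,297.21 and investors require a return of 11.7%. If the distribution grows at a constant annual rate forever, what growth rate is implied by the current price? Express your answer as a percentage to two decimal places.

10.14%

P = D₁/(r−g) ⇒ g = r − D₁/P = 0.117 − £46,000.00/£2,957,297.21 = 0.101445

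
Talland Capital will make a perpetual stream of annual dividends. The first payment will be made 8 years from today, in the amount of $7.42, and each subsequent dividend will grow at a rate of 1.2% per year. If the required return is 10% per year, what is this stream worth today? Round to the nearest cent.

$43.27

Value at end of year 7: C₁ / (r − g) = $7.42 / (0.1 − 0.012) = $84.3182
Discount to today: PV = $84.3182 / (1 + 0.1)^7 = $84.3182 / 1.948717 = $43.27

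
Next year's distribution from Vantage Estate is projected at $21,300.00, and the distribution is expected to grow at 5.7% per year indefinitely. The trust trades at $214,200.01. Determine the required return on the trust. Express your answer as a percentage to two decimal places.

P = D₁/(r − g) ⇒ r = D₁/P + g = $21,300.0000/$214,200.01 + 0.057 = 0.099440 + 0.057 = 0.156440

15.64%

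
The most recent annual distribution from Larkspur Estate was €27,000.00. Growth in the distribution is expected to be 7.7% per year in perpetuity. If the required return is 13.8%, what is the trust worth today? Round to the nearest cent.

€476704.92

D₁ = D₀ × (1 + g) = €27,000.00 × 1.077 = €29,079.0000
Growing perpetuity: P = D₁ / (r − g) = €29,079.0000 / (0.138 − 0.077) = €476,704.92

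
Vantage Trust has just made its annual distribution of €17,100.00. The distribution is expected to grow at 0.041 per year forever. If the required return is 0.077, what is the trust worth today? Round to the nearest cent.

€494475.00

D₁ = D₀ × (1 + g) = €17,100.00 × 1.041 = €17,801.1000
Growing perpetuity: P = D₁ / (r − g) = €17,801.1000 / (0.077 − 0.041) = €494,475.00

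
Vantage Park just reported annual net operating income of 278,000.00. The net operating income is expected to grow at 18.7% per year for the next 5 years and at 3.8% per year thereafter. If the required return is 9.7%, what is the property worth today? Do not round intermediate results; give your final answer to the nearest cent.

D_1 = 329986.00000
D_2 = 391693.38200
D_3 = 464940.04443
D_4 = 551883.83274
D_5 = 655086.10947
Terminal value at year 5: TV = D_5×(1+g_2)/(r−g_2) = 679979.38163/0.059 = 11525074.26484
P_0 = D_1/(1+r)^1 + D_2/(1+r)^2 + D_3/(1+r)^3 + D_4/(1+r)^4 + D_5/(1+r)^5 + TV/(1+r)^5
    = 300807.65725 + 325486.49877 + 352190.04015 + 381084.39166 + 412349.29162 + 7254551.94405 = 9026469.82350

9026469.82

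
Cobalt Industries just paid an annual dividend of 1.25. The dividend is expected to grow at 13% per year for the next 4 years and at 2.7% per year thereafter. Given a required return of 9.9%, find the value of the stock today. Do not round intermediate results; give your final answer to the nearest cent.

25.29

D_1 = 1.41250
D_2 = 1.59613
D_3 = 1.80362
D_4 = 2.03809
Terminal value at year 4: TV = D_4×(1+g_2)/(r−g_2) = 2.09312/0.072 = 29.07112
P_0 = D_1/(1+r)^1 + D_2/(1+r)^2 + D_3/(1+r)^3 + D_4/(1+r)^4 + TV/(1+r)^4
    = 1.28526 + 1.32151 + 1.35879 + 1.39712 + 19.92833 = 25.29101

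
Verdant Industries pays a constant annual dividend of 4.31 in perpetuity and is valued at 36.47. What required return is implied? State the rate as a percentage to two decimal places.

11.82%

P = C/r ⇒ r = C/P = 4.31/36.47 = 0.118179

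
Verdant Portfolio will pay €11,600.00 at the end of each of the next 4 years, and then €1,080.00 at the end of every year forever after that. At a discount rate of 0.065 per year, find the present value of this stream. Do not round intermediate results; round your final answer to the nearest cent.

€52654.79

PV of 4-year annuity: €11,600.00 × [1 − (1+0.065)^−4] / 0.065 = 39739.26378
Perpetuity value at year 4: €1,080.00 / 0.065 = 16615.38462
PV of perpetuity: 16615.38462 / (1+0.065)^4 = 12915.52213
Total PV = 39739.26378 + 12915.52213 = 52654.78590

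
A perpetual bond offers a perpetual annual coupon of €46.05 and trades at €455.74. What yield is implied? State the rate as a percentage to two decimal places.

10.10%

P = C/r ⇒ r = C/P = €46.05/€455.74 = 0.101044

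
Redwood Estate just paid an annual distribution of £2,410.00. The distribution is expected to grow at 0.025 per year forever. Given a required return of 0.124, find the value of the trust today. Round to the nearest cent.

£24952.02

D₁ = D₀ × (1 + g) = £2,410.00 × 1.025 = £2,470.2500
Growing perpetuity: P = D₁ / (r − g) = £2,470.2500 / (0.124 − 0.025) = £24,952.02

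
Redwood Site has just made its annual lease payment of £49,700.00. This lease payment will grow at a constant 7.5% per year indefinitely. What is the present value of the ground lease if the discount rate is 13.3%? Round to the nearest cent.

£921163.79

D₁ = D₀ × (1 + g) = £49,700.00 × 1.075 = £53,427.5000
Growing perpetuity: P = D₁ / (r − g) = £53,427.5000 / (0.133 − 0.075) = £921,163.79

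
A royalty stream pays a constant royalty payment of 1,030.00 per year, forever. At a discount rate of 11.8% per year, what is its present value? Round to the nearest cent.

Level perpetuity: PV = C / r = 1,030.00 / 0.118 = 8,728.81

8728.81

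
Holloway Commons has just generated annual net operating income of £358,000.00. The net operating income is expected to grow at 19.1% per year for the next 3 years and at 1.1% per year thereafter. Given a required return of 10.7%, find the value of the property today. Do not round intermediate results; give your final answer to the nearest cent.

D_1 = 426378.00000
D_2 = 507816.19800
D_3 = 604809.09182
Terminal value at year 3: TV = D_3×(1+g_2)/(r−g_2) = 611461.99183/0.096 = 6369395.74821
P_0 = D_1/(1+r)^1 + D_2/(1+r)^2 + D_3/(1+r)^3 + TV/(1+r)^3
    = 385165.31165 + 414391.94777 + 445836.32321 + 4695213.77879 = 5940607.36141

£5940607.36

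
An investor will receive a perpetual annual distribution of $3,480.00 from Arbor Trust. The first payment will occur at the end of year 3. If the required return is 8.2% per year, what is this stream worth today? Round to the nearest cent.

$36250.24

Value at end of year 2: C / r = $3,480.00 / 0.082 = $42,439.0244
Discount to today: PV = $42,439.0244 / (1 + 0.082)^2 = $42,439.0244 / 1.170724 = $36,250.24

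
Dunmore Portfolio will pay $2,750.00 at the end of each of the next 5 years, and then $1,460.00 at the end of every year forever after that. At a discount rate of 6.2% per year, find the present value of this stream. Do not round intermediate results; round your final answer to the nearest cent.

$28952.90

PV of 5-year annuity: $2,750.00 × [1 − (1+0.062)^−5] / 0.062 = 11521.24494
Perpetuity value at year 5: $1,460.00 / 0.062 = 23548.38710
PV of perpetuity: 23548.38710 / (1+0.062)^5 = 17431.65342
Total PV = 11521.24494 + 17431.65342 = 28952.89836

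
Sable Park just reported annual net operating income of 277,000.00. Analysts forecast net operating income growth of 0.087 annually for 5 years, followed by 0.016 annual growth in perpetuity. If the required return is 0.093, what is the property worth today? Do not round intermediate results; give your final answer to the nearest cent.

4918094.73

D_1 = 301099.00000
D_2 = 327294.61300
D_3 = 355769.24433
D_4 = 386721.16859
D_5 = 420365.91025
Terminal value at year 5: TV = D_5×(1+g_2)/(r−g_2) = 427091.76482/0.077 = 5546646.29635
P_0 = D_1/(1+r)^1 + D_2/(1+r)^2 + D_3/(1+r)^3 + D_4/(1+r)^4 + D_5/(1+r)^5 + TV/(1+r)^5
    = 275479.41446 + 273967.17613 + 272463.23921 + 270967.55812 + 269480.08753 + 3555737.25886 = 4918094.73431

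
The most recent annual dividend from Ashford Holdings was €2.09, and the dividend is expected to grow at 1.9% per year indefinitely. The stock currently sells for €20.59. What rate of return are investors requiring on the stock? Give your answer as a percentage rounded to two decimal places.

D₁ = €2.09 × 1.019 = €2.1297
P = D₁/(r − g) ⇒ r = D₁/P + g = €2.1297/€20.59 + 0.019 = 0.103434 + 0.019 = 0.122434

12.24%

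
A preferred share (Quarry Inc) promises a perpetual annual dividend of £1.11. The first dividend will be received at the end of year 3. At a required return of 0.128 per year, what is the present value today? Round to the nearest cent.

£6.82

Value at end of year 2: C / r = £1.11 / 0.128 = £8.6719
Discount to today: PV = £8.6719 / (1 + 0.128)^2 = £8.6719 / 1.272384 = £6.82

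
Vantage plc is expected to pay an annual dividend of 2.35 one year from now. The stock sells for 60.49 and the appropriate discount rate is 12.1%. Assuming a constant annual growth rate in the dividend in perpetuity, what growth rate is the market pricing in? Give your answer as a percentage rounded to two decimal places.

8.22%

P = D₁/(r−g) ⇒ g = r − D₁/P = 0.121 − 2.35/60.49 = 0.082151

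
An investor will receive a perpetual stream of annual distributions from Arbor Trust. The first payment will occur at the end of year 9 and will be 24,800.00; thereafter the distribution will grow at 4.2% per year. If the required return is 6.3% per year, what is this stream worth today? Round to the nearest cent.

Value at end of year 8: C₁ / (r − g) = 24,800.00 / (0.063 − 0.042) = 1,180,952.3810
Discount to today: PV = 1,180,952.3810 / (1 + 0.063)^8 = 1,180,952.3810 / 1.630295 = 724,379.70

724379.70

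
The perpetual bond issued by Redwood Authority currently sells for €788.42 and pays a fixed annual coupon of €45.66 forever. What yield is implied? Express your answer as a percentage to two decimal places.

P = C/r ⇒ r = C/P = €45.66/€788.42 = 0.057913

5.79%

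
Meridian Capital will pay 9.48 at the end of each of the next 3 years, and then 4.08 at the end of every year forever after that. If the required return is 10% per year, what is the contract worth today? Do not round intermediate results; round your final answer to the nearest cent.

PV of 3-year annuity: 9.48 × [1 − (1+0.1)^−3] / 0.1 = 23.57536
Perpetuity value at year 3: 4.08 / 0.1 = 40.80000
PV of perpetuity: 40.80000 / (1+0.1)^3 = 30.65364
Total PV = 23.57536 + 30.65364 = 54.22900

54.23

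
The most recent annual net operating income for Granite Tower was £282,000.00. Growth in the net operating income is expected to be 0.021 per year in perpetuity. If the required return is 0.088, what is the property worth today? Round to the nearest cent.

D₁ = D₀ × (1 + g) = £282,000.00 × 1.021 = £287,922.0000
Growing perpetuity: P = D₁ / (r − g) = £287,922.0000 / (0.088 − 0.021) = £4,297,343.28

£4297343.28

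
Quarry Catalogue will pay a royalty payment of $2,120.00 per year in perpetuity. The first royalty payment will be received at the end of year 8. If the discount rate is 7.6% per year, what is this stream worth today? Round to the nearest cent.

Value at end of year 7: C / r = $2,120.00 / 0.076 = $27,894.7368
Discount to today: PV = $27,894.7368 / (1 + 0.076)^7 = $27,894.7368 / 1.669882 = $16,704.61

$16704.61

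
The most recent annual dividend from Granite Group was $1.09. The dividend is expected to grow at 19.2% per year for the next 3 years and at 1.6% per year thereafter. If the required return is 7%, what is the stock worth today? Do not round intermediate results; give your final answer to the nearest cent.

D_1 = 1.29928
D_2 = 1.54874
D_3 = 1.84610
Terminal value at year 3: TV = D_3×(1+g_2)/(r−g_2) = 1.87564/0.054 = 34.73403
P_0 = D_1/(1+r)^1 + D_2/(1+r)^2 + D_3/(1+r)^3 + TV/(1+r)^3
    = 1.21428 + 1.35273 + 1.50697 + 28.35332 = 32.42730

$32.43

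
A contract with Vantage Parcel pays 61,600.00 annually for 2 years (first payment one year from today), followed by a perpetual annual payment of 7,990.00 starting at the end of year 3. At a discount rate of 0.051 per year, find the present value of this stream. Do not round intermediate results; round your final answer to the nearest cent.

256208.59

PV of 2-year annuity: 61,600.00 × [1 − (1+0.051)^−2] / 0.051 = 114377.58974
Perpetuity value at year 2: 7,990.00 / 0.051 = 156666.66667
PV of perpetuity: 156666.66667 / (1+0.051)^2 = 141831.00202
Total PV = 114377.58974 + 141831.00202 = 256208.59176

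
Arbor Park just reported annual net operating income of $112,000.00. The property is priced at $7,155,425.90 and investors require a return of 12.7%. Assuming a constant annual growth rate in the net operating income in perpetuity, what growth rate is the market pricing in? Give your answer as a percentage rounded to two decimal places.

P = D₀(1+g)/(r−g) ⇒ P(r−g) = D₀(1+g) ⇒ g(P+D₀) = P·r − D₀
g = (P·r − D₀)/(P + D₀) = ($7,155,425.90×0.127 − $112,000.00) / ($7,155,425.90 + $112,000.00) = 0.109632

10.96%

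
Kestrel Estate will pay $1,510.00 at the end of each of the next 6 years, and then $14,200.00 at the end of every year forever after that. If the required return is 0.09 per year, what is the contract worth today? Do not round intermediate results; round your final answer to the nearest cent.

PV of 6-year annuity: $1,510.00 × [1 − (1+0.09)^−6] / 0.09 = 6773.73707
Perpetuity value at year 6: $14,200.00 / 0.09 = 157777.77778
PV of perpetuity: 157777.77778 / (1+0.09)^6 = 94077.73380
Total PV = 6773.73707 + 94077.73380 = 100851.47087

$100851.47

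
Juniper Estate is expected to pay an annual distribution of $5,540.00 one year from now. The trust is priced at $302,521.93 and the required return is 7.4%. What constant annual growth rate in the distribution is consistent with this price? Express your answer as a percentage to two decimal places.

5.57%

P = D₁/(r−g) ⇒ g = r − D₁/P = 0.074 − $5,540.00/$302,521.93 = 0.055687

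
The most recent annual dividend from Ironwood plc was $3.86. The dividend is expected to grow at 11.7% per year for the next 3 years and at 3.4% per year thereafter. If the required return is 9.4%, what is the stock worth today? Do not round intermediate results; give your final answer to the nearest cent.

$82.88

D_1 = 4.31162
D_2 = 4.81608
D_3 = 5.37956
Terminal value at year 3: TV = D_3×(1+g_2)/(r−g_2) = 5.56247/0.06 = 92.70777
P_0 = D_1/(1+r)^1 + D_2/(1+r)^2 + D_3/(1+r)^3 + TV/(1+r)^3
    = 3.94115 + 4.02401 + 4.10861 + 70.80504 = 82.87881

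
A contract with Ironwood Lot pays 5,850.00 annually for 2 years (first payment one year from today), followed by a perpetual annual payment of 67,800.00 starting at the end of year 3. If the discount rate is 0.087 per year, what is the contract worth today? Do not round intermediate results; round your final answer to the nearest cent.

669888.34

PV of 2-year annuity: 5,850.00 × [1 − (1+0.087)^−2] / 0.087 = 10332.82864
Perpetuity value at year 2: 67,800.00 / 0.087 = 779310.34483
PV of perpetuity: 779310.34483 / (1+0.087)^2 = 659555.51037
Total PV = 10332.82864 + 659555.51037 = 669888.33900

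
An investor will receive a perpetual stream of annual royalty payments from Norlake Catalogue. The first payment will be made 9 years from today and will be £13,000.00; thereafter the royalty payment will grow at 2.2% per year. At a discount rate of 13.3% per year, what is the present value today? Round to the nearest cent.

£43130.16

Value at end of year 8: C₁ / (r − g) = £13,000.00 / (0.133 − 0.022) = £117,117.1171
Discount to today: PV = £117,117.1171 / (1 + 0.133)^8 = £117,117.1171 / 2.715434 = £43,130.16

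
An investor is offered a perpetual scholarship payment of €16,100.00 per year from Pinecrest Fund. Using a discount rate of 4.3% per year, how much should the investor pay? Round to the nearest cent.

Level perpetuity: PV = C / r = €16,100.00 / 0.043 = €374,418.60

€374418.60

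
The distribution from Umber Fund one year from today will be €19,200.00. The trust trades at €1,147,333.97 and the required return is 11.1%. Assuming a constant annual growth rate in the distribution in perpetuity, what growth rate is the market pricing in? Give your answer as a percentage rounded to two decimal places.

P = D₁/(r−g) ⇒ g = r − D₁/P = 0.111 − €19,200.00/€1,147,333.97 = 0.094266

9.43%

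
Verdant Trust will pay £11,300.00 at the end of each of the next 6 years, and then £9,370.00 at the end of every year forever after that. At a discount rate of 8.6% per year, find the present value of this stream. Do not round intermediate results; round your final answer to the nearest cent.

£117715.54

PV of 6-year annuity: £11,300.00 × [1 − (1+0.086)^−6] / 0.086 = 51301.15385
Perpetuity value at year 6: £9,370.00 / 0.086 = 108953.48837
PV of perpetuity: 108953.48837 / (1+0.086)^6 = 66414.39000
Total PV = 51301.15385 + 66414.39000 = 117715.54385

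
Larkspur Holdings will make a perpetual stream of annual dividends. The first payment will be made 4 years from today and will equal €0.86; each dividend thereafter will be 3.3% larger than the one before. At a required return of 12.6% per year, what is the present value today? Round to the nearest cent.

€6.48

Value at end of year 3: C₁ / (r − g) = €0.86 / (0.126 − 0.033) = €9.2473
Discount to today: PV = €9.2473 / (1 + 0.126)^3 = €9.2473 / 1.427628 = €6.48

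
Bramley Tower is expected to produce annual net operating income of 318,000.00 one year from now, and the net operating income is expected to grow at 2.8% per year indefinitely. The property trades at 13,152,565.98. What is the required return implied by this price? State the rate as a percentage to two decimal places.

P = D₁/(r − g) ⇒ r = D₁/P + g = 318,000.0000/13,152,565.98 + 0.028 = 0.024178 + 0.028 = 0.052178

5.22%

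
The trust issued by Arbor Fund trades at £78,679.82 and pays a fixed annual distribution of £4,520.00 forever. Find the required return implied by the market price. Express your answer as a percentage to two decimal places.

5.74%

P = C/r ⇒ r = C/P = £4,520.00/£78,679.82 = 0.057448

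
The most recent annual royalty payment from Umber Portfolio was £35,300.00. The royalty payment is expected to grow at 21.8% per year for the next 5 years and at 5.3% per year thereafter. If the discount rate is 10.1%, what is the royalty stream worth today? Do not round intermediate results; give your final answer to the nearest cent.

D_1 = 42995.40000
D_2 = 52368.39720
D_3 = 63784.70779
D_4 = 77689.77409
D_5 = 94626.14484
Terminal value at year 5: TV = D_5×(1+g_2)/(r−g_2) = 99641.33052/0.048 = 2075861.05240
P_0 = D_1/(1+r)^1 + D_2/(1+r)^2 + D_3/(1+r)^3 + D_4/(1+r)^4 + D_5/(1+r)^5 + TV/(1+r)^5
    = 39051.22616 + 43201.08398 + 47791.93486 + 52870.64184 + 58489.04792 + 1283103.48875 = 1524507.42351

£1524507.42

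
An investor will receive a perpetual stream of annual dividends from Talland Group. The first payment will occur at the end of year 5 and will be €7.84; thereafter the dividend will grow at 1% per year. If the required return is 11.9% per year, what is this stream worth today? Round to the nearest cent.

Value at end of year 4: C₁ / (r − g) = €7.84 / (0.119 − 0.01) = €71.9266
Discount to today: PV = €71.9266 / (1 + 0.119)^4 = €71.9266 / 1.567907 = €45.87

€45.87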